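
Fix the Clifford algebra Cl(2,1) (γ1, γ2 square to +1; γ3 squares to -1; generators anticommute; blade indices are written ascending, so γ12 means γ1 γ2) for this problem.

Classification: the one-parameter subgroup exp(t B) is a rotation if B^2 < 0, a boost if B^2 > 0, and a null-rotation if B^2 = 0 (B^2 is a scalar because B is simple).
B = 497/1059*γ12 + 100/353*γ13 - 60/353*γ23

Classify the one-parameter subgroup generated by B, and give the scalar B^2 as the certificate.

B^2 term by term: the squares give (497/1059)^2*(γ12)^2 + (100/353)^2*(γ13)^2 + (-60/353)^2*(γ23)^2 = 247009/1121481*(-1) + 10000/124609*(+1) + 3600/124609*(+1) = -1/9 (each basis 2-blade squares to minus the product of its generators' squares); cross terms between blades sharing an index anticommute and cancel. So B^2 = -1/9.
Answer: rotation, certificate B^2 = -1/9. Key observation: B^2 = -1/9 is a conjugation invariant, so its sign decides the class regardless of the surface form of B.


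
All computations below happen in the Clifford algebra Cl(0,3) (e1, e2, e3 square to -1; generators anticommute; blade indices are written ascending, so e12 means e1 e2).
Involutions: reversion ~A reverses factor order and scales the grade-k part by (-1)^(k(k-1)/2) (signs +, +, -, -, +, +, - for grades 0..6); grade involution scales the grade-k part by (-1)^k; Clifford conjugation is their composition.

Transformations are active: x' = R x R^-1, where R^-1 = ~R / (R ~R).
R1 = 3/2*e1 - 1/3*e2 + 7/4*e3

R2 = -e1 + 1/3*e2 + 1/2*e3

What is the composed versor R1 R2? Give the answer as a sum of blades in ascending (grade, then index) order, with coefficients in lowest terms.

Distribute over the terms of R1 (each basis-blade product reordered to ascending indices, repeated generators contracted through their squares):
(3/2*e1) R2 = 3/2 + 1/2*e12 + 3/4*e13
(-1/3*e2) R2 = 1/9 - 1/3*e12 - 1/6*e23
(7/4*e3) R2 = -7/8 + 7/4*e13 - 7/12*e23
Summing the partial products and collecting blades:
Answer: 53/72 + 1/6*e12 + 5/2*e13 - 3/4*e23


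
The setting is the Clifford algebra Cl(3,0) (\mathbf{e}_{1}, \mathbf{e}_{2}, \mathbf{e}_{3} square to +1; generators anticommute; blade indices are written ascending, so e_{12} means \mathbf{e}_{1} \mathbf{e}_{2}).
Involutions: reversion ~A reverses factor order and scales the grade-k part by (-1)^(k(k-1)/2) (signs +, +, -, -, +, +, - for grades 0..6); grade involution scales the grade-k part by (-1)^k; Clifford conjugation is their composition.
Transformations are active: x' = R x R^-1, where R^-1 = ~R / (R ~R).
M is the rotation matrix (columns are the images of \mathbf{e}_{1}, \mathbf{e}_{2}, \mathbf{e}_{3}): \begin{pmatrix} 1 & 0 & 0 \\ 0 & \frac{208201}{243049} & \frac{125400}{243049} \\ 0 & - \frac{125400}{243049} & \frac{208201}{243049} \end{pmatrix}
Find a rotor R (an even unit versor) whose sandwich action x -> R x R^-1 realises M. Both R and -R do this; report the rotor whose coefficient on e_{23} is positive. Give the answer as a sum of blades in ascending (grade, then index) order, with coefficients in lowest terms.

Method: write R = a + b12*e_{12} + b13*e_{13} + b23*e_{23} with a^2 + b12^2 + b13^2 + b23^2 = 1 (so R^-1 = ~R). Expanding the columns R e_j ~R gives tr M = 4a^2 - 1 and, from the antisymmetric part, M21 - M12 = -4a*b12, M13 - M31 = 4a*b13, M32 - M23 = -4a*b23.
Here tr M = \frac{659451}{243049}, so a^2 = (1 + tr M)/4 = \frac{225625}{243049} and a = ±\frac{475}{493}. Taking a = \frac{475}{493}: M21 - M12 = 0, M13 - M31 = 0, M32 - M23 = -\frac{250800}{243049}, giving b12 = 0, b13 = 0, b23 = \frac{132}{493}, i.e. R = \frac{475}{493} + \frac{132}{493} e_{23}.
Its e_{23} coefficient is already positive.
Answer: \frac{475}{493} + \frac{132}{493} e_{23}. Why the constraint matters: R and -R act identically through the sandwich — M has trace \frac{659451}{243049} either way — so only the sign condition on e_{23} picks one of the two preimages.


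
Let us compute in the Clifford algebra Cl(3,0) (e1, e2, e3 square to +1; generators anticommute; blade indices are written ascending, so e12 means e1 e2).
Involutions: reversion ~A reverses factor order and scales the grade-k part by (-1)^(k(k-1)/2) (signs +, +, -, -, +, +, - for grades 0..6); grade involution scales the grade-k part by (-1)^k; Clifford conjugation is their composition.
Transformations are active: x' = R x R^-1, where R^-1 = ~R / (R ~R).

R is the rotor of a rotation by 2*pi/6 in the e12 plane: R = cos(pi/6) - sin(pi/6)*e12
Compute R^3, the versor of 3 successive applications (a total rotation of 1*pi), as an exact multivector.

Half-angle bookkeeping: 3 applications in e12 add up to rotor phase 3*pi/6 = pi/2, so R^3 = cos(pi/2) - sin(pi/2)*e12.
cos(pi/2) = 0 and sin(pi/2) = 1, so R^3 = -e12. The net rotation is 1*pi; the rotor keeps the half-angle phase exactly.
Answer: -e12


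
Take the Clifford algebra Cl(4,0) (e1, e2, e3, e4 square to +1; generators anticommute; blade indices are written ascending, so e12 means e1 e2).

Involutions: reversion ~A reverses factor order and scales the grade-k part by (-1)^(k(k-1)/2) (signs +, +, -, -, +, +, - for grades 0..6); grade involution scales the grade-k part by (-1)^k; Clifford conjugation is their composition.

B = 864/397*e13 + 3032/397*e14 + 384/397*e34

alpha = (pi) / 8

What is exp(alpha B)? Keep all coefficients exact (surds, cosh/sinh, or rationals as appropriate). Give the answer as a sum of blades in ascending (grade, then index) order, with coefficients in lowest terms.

B^2 term by term: the squares give (864/397)^2*(e13)^2 + (3032/397)^2*(e14)^2 + (384/397)^2*(e34)^2 = 746496/157609*(-1) + 9193024/157609*(-1) + 147456/157609*(-1) = -64 (each basis 2-blade squares to minus the product of its generators' squares); cross terms between blades sharing an index anticommute and cancel. So B^2 = -64.
B^2 = -64 — the negative square puts this in the circular regime; l = 8, alpha*l = pi, so exp(alpha B) = cos(pi) + (sin(pi)/8)*B = -1 + (0)*B.
Answer: -1


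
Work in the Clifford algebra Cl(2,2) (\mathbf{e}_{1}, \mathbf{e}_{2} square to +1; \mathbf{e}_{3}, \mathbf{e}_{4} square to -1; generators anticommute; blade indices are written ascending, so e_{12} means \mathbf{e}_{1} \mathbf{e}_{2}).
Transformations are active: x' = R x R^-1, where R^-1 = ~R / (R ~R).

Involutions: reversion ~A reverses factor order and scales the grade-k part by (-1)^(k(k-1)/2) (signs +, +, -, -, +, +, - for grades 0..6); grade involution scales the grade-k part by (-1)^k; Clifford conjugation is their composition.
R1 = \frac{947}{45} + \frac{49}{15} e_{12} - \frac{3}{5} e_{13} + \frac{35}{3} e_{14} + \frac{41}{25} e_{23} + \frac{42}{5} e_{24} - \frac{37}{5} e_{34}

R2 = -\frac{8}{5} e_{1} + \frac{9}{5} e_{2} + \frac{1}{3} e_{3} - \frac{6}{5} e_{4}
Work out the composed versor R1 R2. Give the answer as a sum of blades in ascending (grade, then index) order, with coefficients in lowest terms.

Distribute over the terms of R2 (each basis-blade product reordered to ascending indices, repeated generators contracted through their squares):
R1 (-\frac{8}{5} e_{1}) = -\frac{7576}{225} e_{1} + \frac{392}{75} e_{2} - \frac{24}{25} e_{3} + \frac{56}{3} e_{4} - \frac{328}{125} e_{123} - \frac{336}{25} e_{124} + \frac{296}{25} e_{134}
R1 (\frac{9}{5} e_{2}) = \frac{147}{25} e_{1} + \frac{947}{25} e_{2} - \frac{369}{125} e_{3} - \frac{378}{25} e_{4} + \frac{27}{25} e_{123} - 21 e_{124} - \frac{333}{25} e_{234}
R1 (\frac{1}{3} e_{3}) = \frac{1}{5} e_{1} - \frac{41}{75} e_{2} + \frac{947}{135} e_{3} - \frac{37}{15} e_{4} + \frac{49}{45} e_{123} - \frac{35}{9} e_{134} - \frac{14}{5} e_{234}
R1 (-\frac{6}{5} e_{4}) = 14 e_{1} + \frac{252}{25} e_{2} - \frac{222}{25} e_{3} - \frac{1894}{75} e_{4} - \frac{98}{25} e_{124} + \frac{18}{25} e_{134} - \frac{246}{125} e_{234}
Summing the partial products and collecting blades:
Answer: -\frac{3058}{225} e_{1} + \frac{1316}{25} e_{2} - \frac{19498}{3375} e_{3} - \frac{1813}{75} e_{4} - \frac{512}{1125} e_{123} - \frac{959}{25} e_{124} + \frac{1951}{225} e_{134} - \frac{2261}{125} e_{234}


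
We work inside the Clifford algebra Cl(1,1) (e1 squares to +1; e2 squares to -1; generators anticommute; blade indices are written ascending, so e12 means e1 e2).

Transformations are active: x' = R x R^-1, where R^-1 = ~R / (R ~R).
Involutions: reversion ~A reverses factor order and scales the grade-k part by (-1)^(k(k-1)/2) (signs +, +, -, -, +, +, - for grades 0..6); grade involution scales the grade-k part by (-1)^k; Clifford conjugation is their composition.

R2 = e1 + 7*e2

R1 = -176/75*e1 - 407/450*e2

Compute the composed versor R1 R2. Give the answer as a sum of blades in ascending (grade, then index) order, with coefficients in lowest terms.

Distribute over the terms of R1 (each basis-blade product reordered to ascending indices, repeated generators contracted through their squares):
(-176/75*e1) R2 = -176/75 - 1232/75*e12
(-407/450*e2) R2 = 2849/450 + 407/450*e12
Summing the partial products and collecting blades:
Answer: 1793/450 - 1397/90*e12


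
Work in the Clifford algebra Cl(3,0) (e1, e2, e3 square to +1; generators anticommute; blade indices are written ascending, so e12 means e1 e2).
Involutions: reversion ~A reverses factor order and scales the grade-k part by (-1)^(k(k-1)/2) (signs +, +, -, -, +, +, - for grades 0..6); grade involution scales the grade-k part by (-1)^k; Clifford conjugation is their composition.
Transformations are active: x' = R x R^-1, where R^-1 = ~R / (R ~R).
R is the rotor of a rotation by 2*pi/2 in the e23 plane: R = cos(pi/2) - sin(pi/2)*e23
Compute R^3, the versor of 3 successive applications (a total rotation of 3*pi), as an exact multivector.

Half-angle bookkeeping: 3 applications in e23 add up to rotor phase 3*pi/2 = 3*pi/2, so R^3 = cos(3*pi/2) - sin(3*pi/2)*e23.
cos(3*pi/2) = 0 and sin(3*pi/2) = -1, so R^3 = e23. The net rotation is 1*pi (after discarding 1 full turn, each of which contributes a factor -1 to the rotor); the rotor keeps the half-angle phase exactly.
Answer: e23


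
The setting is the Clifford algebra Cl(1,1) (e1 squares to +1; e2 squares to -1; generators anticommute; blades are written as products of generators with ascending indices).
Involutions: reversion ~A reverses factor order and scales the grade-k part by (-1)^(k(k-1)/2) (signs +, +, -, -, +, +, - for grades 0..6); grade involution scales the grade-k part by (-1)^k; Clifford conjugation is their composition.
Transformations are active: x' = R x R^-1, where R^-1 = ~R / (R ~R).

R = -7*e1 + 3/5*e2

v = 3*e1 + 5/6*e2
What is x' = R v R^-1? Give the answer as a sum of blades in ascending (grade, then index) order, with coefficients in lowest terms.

~R = -7*e1 + 3/5*e2, and R ~R = 1216/25, so R^-1 = ~R / (1216/25).
R v = -43/2 - 229/30*e1 e2
Answer: 3877/1216*e1 - 4975/3648*e2


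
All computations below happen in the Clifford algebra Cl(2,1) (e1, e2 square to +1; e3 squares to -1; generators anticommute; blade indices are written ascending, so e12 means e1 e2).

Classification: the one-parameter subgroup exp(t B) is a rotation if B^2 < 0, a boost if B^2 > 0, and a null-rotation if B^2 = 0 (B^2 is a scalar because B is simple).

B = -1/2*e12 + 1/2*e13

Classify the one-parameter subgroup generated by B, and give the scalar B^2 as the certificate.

B^2 term by term: the squares give (-1/2)^2*(e12)^2 + (1/2)^2*(e13)^2 = 1/4*(-1) + 1/4*(+1) = 0 (each basis 2-blade squares to minus the product of its generators' squares); cross terms between blades sharing an index anticommute and cancel. So B^2 = 0.
Answer: null-rotation, certificate B^2 = 0. One invariant decides it: the square 0 survives every conjugation, and its sign is exactly the classification.


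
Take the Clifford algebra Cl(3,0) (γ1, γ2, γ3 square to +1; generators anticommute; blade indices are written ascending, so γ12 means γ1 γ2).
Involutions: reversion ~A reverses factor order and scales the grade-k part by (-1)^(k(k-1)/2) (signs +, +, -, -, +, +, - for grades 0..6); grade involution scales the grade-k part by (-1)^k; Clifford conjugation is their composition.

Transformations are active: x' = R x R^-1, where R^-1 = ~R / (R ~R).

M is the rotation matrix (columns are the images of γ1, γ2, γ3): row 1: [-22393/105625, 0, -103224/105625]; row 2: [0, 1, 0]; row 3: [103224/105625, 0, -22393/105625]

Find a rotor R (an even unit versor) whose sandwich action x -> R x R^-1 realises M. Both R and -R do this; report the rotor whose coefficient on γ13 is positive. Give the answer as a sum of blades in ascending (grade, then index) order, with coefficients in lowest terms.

Method: write R = a + b12*γ12 + b13*γ13 + b23*γ23 with a^2 + b12^2 + b13^2 + b23^2 = 1 (so R^-1 = ~R). Expanding the columns R e_j ~R gives tr M = 4a^2 - 1 and, from the antisymmetric part, M21 - M12 = -4a*b12, M13 - M31 = 4a*b13, M32 - M23 = -4a*b23.
Here tr M = 60839/105625, so a^2 = (1 + tr M)/4 = 41616/105625 and a = ±204/325. Taking a = 204/325: M21 - M12 = 0, M13 - M31 = -206448/105625, M32 - M23 = 0, giving b12 = 0, b13 = -253/325, b23 = 0, i.e. R = 204/325 - 253/325*γ13.
Its γ13 coefficient is negative, so report the other preimage -R.
Answer: -204/325 + 253/325*γ13. Uniqueness: Spin(3) -> SO(3) maps R and -R to the same rotation of trace 60839/105625; fixing the sign of the γ13 coefficient removes the ambiguity.


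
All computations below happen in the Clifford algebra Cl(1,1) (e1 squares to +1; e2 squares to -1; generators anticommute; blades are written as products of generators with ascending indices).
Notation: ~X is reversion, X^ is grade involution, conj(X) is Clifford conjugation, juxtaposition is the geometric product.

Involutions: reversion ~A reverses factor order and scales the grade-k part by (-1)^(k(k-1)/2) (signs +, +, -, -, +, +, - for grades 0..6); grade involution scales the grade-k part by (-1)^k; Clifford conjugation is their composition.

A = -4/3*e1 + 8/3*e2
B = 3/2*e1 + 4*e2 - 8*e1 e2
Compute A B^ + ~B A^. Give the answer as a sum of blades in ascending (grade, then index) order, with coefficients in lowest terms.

first term: 38/3 - 64/3*e1 + 32/3*e2 + 28/3*e1 e2
second term: 38/3 + 64/3*e1 - 32/3*e2 - 28/3*e1 e2
Answer: 76/3


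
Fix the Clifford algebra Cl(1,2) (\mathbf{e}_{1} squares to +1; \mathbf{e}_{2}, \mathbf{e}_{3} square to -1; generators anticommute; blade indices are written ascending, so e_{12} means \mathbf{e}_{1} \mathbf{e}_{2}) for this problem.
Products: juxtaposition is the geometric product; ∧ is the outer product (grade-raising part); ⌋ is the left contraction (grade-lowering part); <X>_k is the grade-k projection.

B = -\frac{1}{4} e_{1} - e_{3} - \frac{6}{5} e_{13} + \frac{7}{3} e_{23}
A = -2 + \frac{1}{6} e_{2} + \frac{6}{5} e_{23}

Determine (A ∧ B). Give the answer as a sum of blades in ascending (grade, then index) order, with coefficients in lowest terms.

step 1: \frac{1}{2} e_{1} + 2 e_{3} + \frac{1}{24} e_{12} + \frac{12}{5} e_{13} - \frac{29}{6} e_{23} - \frac{1}{10} e_{123}
Answer: \frac{1}{2} e_{1} + 2 e_{3} + \frac{1}{24} e_{12} + \frac{12}{5} e_{13} - \frac{29}{6} e_{23} - \frac{1}{10} e_{123}


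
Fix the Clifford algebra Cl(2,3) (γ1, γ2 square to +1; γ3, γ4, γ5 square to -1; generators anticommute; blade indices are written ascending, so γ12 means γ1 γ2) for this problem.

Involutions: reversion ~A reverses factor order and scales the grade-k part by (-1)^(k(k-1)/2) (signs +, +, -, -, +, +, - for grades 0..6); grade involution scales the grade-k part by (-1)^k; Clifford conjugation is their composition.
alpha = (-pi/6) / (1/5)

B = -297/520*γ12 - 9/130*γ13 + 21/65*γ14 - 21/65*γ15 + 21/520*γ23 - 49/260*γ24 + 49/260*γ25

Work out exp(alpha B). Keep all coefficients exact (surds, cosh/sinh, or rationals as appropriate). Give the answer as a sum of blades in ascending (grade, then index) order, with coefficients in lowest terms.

B^2 term by term: the squares give (-297/520)^2*(γ12)^2 + (-9/130)^2*(γ13)^2 + (21/65)^2*(γ14)^2 + (-21/65)^2*(γ15)^2 + (21/520)^2*(γ23)^2 + (-49/260)^2*(γ24)^2 + (49/260)^2*(γ25)^2 = 88209/270400*(-1) + 81/16900*(+1) + 441/4225*(+1) + 441/4225*(+1) + 441/270400*(+1) + 2401/67600*(+1) + 2401/67600*(+1) = -1/25 (each basis 2-blade squares to minus the product of its generators' squares); cross terms between blades sharing an index anticommute and cancel; the commuting (index-disjoint) pairs give grade-4 terms 2*c*c'*(blade product), which cancel blade by blade — γ1234: -441/16900 + 441/16900 = 0; γ1235: 441/16900 - 441/16900 = 0; γ1245: -1029/8450 + 1029/8450 = 0 — confirming B is simple. So B^2 = -1/25.
B^2 = -1/25 — a negative square means the series sums to a rotation: l = 1/5, alpha*l = -pi/6, so exp(alpha B) = cos(-pi/6) + (sin(-pi/6)/(1/5))*B = sqrt(3)/2 + (-5/2)*B.
Answer: sqrt(3)/2 + 297/208*γ12 + 9/52*γ13 - 21/26*γ14 + 21/26*γ15 - 21/208*γ23 + 49/104*γ24 - 49/104*γ25


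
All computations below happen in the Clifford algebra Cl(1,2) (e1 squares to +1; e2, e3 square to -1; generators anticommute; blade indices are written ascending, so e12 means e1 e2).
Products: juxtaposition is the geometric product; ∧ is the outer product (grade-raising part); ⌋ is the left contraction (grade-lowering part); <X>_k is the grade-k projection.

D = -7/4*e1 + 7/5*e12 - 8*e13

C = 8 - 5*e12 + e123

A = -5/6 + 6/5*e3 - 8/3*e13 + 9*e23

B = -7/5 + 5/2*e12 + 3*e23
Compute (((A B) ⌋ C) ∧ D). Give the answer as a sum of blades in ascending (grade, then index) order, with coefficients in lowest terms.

step 1: -155/6 + 18/5*e2 - 42/25*e3 - 121/12*e12 + 787/30*e13 - 653/30*e23 + 3*e123
step 2: -637/4 + 113/30*e1 - 787/30*e2 - 121/12*e3 + 19627/150*e12 + 18/5*e13 - 155/6*e123
step 3: 4459/16*e1 - 32263/120*e12 + 60305/48*e13 - 13439/60*e123
Answer: 4459/16*e1 - 32263/120*e12 + 60305/48*e13 - 13439/60*e123


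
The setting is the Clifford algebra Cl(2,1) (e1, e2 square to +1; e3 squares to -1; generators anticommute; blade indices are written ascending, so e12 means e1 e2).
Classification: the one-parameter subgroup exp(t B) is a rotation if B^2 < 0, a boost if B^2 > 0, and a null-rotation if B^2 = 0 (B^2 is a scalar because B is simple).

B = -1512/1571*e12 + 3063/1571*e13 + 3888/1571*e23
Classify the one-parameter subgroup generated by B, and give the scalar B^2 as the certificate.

B^2 term by term: the squares give (-1512/1571)^2*(e12)^2 + (3063/1571)^2*(e13)^2 + (3888/1571)^2*(e23)^2 = 2286144/2468041*(-1) + 9381969/2468041*(+1) + 15116544/2468041*(+1) = 9 (each basis 2-blade squares to minus the product of its generators' squares); cross terms between blades sharing an index anticommute and cancel. So B^2 = 9.
Answer: boost, certificate B^2 = 9. Because 9 is invariant under every versor sandwich, the classification follows from its sign alone.


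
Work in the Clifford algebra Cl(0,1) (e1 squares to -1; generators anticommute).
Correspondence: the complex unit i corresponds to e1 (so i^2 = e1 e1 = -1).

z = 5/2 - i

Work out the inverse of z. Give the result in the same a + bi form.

In blades: z = 5/2 - e1.
With qbar = 5/2 + e1 (scalar fixed, mapped units negated), z qbar = 29/4 (the sum of squared coefficients), so z^-1 = qbar / (29/4) = 10/29 + 4/29*e1; translating back:
Answer: 10/29 + 4/29*i


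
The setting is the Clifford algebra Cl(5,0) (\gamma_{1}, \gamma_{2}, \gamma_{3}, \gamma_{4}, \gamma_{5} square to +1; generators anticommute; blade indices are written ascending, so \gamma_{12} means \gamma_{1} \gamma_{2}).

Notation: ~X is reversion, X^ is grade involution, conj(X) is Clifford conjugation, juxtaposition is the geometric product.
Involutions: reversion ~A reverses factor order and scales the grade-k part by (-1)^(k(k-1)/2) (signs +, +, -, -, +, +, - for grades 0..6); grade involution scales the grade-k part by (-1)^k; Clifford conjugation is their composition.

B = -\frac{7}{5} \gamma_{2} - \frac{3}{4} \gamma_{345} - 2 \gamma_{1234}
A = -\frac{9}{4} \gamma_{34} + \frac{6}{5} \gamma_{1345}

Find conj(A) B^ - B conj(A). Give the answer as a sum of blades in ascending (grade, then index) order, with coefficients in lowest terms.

first term: -\frac{9}{10} \gamma_{1} - \frac{27}{16} \gamma_{5} + \frac{9}{2} \gamma_{12} + \frac{12}{5} \gamma_{25} + \frac{63}{20} \gamma_{234} - \frac{42}{25} \gamma_{12345}
second term: -\frac{9}{10} \gamma_{1} + \frac{27}{16} \gamma_{5} + \frac{9}{2} \gamma_{12} - \frac{12}{5} \gamma_{25} - \frac{63}{20} \gamma_{234} + \frac{42}{25} \gamma_{12345}
Answer: -\frac{27}{8} \gamma_{5} + \frac{24}{5} \gamma_{25} + \frac{63}{10} \gamma_{234} - \frac{84}{25} \gamma_{12345}


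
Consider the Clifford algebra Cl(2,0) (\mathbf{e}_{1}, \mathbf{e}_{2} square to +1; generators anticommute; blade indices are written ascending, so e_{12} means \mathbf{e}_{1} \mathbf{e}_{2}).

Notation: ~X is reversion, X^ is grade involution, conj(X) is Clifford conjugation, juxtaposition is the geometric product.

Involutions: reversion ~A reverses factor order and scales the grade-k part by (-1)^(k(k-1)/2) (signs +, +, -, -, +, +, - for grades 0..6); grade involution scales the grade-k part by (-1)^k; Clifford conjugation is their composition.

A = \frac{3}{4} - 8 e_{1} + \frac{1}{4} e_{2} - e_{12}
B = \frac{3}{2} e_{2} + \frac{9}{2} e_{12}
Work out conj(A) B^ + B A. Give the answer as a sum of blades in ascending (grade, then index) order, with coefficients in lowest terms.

first term: -\frac{33}{8} - \frac{3}{8} e_{1} + \frac{279}{8} e_{2} - \frac{69}{8} e_{12}
second term: \frac{39}{8} + \frac{21}{8} e_{1} + \frac{297}{8} e_{2} + \frac{123}{8} e_{12}
Answer: \frac{3}{4} + \frac{9}{4} e_{1} + 72 e_{2} + \frac{27}{4} e_{12}


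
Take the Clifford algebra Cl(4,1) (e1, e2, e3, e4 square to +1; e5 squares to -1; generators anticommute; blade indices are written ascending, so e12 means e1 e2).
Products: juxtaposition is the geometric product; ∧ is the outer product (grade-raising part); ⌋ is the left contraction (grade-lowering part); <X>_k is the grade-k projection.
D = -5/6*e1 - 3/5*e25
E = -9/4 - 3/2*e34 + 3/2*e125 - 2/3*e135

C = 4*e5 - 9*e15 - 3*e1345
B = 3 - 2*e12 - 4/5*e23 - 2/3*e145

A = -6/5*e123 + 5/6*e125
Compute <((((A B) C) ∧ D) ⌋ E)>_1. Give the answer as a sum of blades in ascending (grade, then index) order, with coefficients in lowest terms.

step 1: -24/25*e1 - 12/5*e3 + 5/3*e5 - 5/9*e24 - 18/5*e123 + 5/2*e125 - 2/3*e135 + 4/5*e2345
step 2: -20/3 - 15*e1 + 45/2*e2 - 6*e3 - 2*e4 + 216/25*e5 - 62/5*e12 + 8/3*e13 - 96/25*e15 - 48/5*e35 - 5*e134 - 108/5*e135 - 36/5*e145 + 43/10*e234 + 162/5*e235 + 386/45*e245 + 72/25*e345 + 36/5*e1234 - 241/15*e1235 + 5*e1245
step 3: 50/9*e1 + 75/4*e12 - 5*e13 - 5/3*e14 + 36/5*e15 + 4*e25 + 9*e125 + 8*e135 - 18/5*e235 - 6/5*e245 + 43/12*e1234 + 143/5*e1235 + 193/27*e1245 + 12/5*e1345 + 3*e12345
step 4: 49/6 + 6*e1 - 54/5*e2 + 24/5*e3 - 755/24*e5 + 25/3*e25 - 100/27*e35
step 5: 6*e1 - 54/5*e2 + 24/5*e3 - 755/24*e5
Answer: 6*e1 - 54/5*e2 + 24/5*e3 - 755/24*e5


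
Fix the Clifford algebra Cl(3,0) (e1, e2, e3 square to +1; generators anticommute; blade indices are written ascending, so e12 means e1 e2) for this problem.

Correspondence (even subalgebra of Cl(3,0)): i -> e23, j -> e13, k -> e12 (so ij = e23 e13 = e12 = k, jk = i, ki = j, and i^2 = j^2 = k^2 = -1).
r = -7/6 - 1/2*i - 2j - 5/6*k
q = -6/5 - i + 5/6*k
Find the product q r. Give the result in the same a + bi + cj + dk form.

In blades: q = -6/5 + 5/6*e12 - e23, r = -7/6 - 5/6*e12 - 2*e13 - 1/2*e23.
Distribute q over r term by term (generator squares from the signature, products reordered to ascending indices): (-6/5)*r = 7/5 + e12 + 12/5*e13 + 3/5*e23; (5/6*e12)*r = 25/36 - 35/36*e12 - 5/12*e13 + 5/3*e23; (-e23)*r = -1/2 + 2*e12 - 5/6*e13 + 7/6*e23.
Sum: 287/180 + 73/36*e12 + 23/20*e13 + 103/30*e23; translating back through the correspondence:
Answer: 287/180 + 103/30*i + 23/20*j + 73/36*k


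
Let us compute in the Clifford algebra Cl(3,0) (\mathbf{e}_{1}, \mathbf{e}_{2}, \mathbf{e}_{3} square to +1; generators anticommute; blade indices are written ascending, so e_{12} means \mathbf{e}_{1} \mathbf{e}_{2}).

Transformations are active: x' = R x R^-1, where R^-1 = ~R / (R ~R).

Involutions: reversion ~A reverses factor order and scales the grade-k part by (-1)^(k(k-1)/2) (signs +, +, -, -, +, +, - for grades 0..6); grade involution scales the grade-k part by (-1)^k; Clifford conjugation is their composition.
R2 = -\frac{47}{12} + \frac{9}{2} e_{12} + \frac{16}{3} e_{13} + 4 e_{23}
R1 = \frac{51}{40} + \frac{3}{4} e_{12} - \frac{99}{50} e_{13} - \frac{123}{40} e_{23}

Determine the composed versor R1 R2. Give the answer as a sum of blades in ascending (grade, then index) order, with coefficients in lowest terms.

Distribute over the terms of R1 (each basis-blade product reordered to ascending indices, repeated generators contracted through their squares):
(\frac{51}{40}) R2 = -\frac{799}{160} + \frac{459}{80} e_{12} + \frac{34}{5} e_{13} + \frac{51}{10} e_{23}
(\frac{3}{4} e_{12}) R2 = -\frac{27}{8} - \frac{47}{16} e_{12} + 3 e_{13} - 4 e_{23}
(-\frac{99}{50} e_{13}) R2 = \frac{264}{25} + \frac{198}{25} e_{12} + \frac{1551}{200} e_{13} - \frac{891}{100} e_{23}
(-\frac{123}{40} e_{23}) R2 = \frac{123}{10} - \frac{82}{5} e_{12} + \frac{1107}{80} e_{13} + \frac{1927}{160} e_{23}
Summing the partial products and collecting blades:
Answer: \frac{11593}{800} - \frac{142}{25} e_{12} + \frac{12557}{400} e_{13} + \frac{3387}{800} e_{23}


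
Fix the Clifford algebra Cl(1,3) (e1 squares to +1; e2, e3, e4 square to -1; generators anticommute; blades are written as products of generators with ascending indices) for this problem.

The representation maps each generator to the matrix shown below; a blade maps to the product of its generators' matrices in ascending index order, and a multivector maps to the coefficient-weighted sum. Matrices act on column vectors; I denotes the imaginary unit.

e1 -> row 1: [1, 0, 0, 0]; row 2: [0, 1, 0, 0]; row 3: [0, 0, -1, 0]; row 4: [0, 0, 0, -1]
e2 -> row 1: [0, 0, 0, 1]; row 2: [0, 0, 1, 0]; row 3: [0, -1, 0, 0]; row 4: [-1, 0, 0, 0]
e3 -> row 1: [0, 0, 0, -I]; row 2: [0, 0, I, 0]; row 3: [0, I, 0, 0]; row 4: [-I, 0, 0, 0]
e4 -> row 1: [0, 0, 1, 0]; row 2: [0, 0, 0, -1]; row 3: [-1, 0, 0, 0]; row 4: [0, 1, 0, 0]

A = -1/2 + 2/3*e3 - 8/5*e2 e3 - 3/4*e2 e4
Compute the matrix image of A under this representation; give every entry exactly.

Bivector images (products of the table entries): rho(e2 e3) = rho(e2)rho(e3) = row 1: [-I, 0, 0, 0]; row 2: [0, I, 0, 0]; row 3: [0, 0, -I, 0]; row 4: [0, 0, 0, I]; rho(e2 e4) = rho(e2)rho(e4) = row 1: [0, 1, 0, 0]; row 2: [-1, 0, 0, 0]; row 3: [0, 0, 0, 1]; row 4: [0, 0, -1, 0].
M = (-1/2)*1 + (2/3)*rho(e3) + (-8/5)*rho(e2 e3) + (-3/4)*rho(e2 e4), summed entrywise (1 is the identity matrix):
Answer: row 1: [-1/2 + 8*I/5, -3/4, 0, -2*I/3]; row 2: [3/4, -1/2 - 8*I/5, 2*I/3, 0]; row 3: [0, 2*I/3, -1/2 + 8*I/5, -3/4]; row 4: [-2*I/3, 0, 3/4, -1/2 - 8*I/5]


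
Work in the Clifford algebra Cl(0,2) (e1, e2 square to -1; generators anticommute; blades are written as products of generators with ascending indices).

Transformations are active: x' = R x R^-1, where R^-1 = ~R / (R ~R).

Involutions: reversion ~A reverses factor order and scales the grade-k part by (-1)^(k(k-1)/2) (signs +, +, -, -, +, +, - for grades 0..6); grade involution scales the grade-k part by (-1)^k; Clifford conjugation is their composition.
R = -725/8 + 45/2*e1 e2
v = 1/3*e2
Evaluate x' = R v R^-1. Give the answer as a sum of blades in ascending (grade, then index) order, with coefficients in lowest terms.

~R = -725/8 - 45/2*e1 e2, and R ~R = 558025/64, so R^-1 = ~R / (558025/64).
R v = -15/2*e1 - 725/24*e2
Answer: 3480/22321*e1 + 19729/66963*e2


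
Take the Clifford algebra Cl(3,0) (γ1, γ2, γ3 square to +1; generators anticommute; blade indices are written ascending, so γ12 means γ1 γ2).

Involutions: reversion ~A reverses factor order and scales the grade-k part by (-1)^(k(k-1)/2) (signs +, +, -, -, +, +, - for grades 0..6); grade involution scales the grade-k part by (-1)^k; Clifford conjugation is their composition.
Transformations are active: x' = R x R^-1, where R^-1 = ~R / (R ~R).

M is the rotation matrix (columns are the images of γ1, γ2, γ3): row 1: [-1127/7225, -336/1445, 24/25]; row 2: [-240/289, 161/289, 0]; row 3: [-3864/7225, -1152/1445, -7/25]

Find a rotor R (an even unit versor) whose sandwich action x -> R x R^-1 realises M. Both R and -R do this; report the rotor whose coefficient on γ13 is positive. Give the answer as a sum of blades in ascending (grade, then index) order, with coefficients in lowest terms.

Method: write R = a + b12*γ12 + b13*γ13 + b23*γ23 with a^2 + b12^2 + b13^2 + b23^2 = 1 (so R^-1 = ~R). Expanding the columns R e_j ~R gives tr M = 4a^2 - 1 and, from the antisymmetric part, M21 - M12 = -4a*b12, M13 - M31 = 4a*b13, M32 - M23 = -4a*b23.
Here tr M = 35/289, so a^2 = (1 + tr M)/4 = 81/289 and a = ±9/17. Taking a = 9/17: M21 - M12 = -864/1445, M13 - M31 = 432/289, M32 - M23 = -1152/1445, giving b12 = 24/85, b13 = 12/17, b23 = 32/85, i.e. R = 9/17 + 24/85*γ12 + 12/17*γ13 + 32/85*γ23.
Its γ13 coefficient is already positive.
Answer: 9/17 + 24/85*γ12 + 12/17*γ13 + 32/85*γ23. Recall the cover is two-to-one: with M of trace 35/289, both preimages act alike, and the stated γ13 sign chooses the sheet.


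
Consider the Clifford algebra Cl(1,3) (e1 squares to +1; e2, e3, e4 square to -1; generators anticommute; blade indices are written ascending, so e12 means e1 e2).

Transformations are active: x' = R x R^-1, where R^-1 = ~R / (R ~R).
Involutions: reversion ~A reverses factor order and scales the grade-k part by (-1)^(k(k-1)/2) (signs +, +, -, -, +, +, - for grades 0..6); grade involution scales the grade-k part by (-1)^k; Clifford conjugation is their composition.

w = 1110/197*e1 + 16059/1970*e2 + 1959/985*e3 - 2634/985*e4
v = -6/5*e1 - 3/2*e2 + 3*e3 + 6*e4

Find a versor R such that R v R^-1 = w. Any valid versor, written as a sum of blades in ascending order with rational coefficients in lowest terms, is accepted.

Here q(v) = q(w) = -4581/100; the classical choice R = v + w = 4368/985*e1 + 6552/985*e2 + 4914/985*e3 + 3276/985*e4 then realises v -> w under the sandwich.
Answer: 4368/985*e1 + 6552/985*e2 + 4914/985*e3 + 3276/985*e4


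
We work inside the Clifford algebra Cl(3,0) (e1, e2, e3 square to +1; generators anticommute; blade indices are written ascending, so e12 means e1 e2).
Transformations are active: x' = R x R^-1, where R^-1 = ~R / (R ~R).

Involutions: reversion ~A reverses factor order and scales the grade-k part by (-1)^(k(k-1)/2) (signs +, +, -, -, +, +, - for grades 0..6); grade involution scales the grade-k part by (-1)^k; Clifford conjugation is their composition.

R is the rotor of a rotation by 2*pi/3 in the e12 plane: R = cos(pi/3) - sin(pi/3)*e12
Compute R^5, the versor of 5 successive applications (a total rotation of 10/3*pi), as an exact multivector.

The rotor phase is half the rotation angle and phases add under composition, so 5 steps in the e12 plane accumulate phase 5*(pi/3) = 5*pi/3: R^5 = cos(5*pi/3) - sin(5*pi/3)*e12.
cos(5*pi/3) = 1/2 and sin(5*pi/3) = -sqrt(3)/2, so R^5 = 1/2 + sqrt(3)/2*e12. The net rotation is 4/3*pi (after discarding 1 full turn, each of which contributes a factor -1 to the rotor); the rotor keeps the half-angle phase exactly.
Answer: 1/2 + sqrt(3)/2*e12


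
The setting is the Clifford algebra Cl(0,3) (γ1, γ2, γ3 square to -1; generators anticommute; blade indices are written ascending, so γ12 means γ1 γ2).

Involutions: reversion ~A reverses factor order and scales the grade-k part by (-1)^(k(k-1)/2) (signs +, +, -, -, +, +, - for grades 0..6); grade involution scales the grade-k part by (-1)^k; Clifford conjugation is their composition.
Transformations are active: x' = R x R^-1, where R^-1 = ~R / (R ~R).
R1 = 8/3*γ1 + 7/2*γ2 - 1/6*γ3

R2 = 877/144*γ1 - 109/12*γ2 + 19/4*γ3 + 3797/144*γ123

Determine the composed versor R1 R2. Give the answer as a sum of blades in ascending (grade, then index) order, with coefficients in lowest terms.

Distribute over the terms of R1 (each basis-blade product reordered to ascending indices, repeated generators contracted through their squares):
(8/3*γ1) R2 = -877/54 - 218/9*γ12 + 38/3*γ13 - 3797/54*γ23
(7/2*γ2) R2 = 763/24 - 6139/288*γ12 + 26579/288*γ13 + 133/8*γ23
(-1/6*γ3) R2 = 19/24 + 3797/864*γ12 + 877/864*γ13 - 109/72*γ23
Summing the partial products and collecting blades:
Answer: 1765/108 - 8887/216*γ12 + 45779/432*γ13 - 2981/54*γ23


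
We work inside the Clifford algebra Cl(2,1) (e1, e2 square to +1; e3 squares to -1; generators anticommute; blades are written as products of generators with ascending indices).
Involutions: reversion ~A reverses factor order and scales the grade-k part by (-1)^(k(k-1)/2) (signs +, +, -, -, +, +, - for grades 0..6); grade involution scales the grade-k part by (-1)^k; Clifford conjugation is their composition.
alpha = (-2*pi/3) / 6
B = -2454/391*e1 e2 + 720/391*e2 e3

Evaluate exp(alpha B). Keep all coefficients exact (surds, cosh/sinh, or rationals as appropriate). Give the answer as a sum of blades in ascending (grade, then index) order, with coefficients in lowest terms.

B^2 term by term: the squares give (-2454/391)^2*(e1 e2)^2 + (720/391)^2*(e2 e3)^2 = 6022116/152881*(-1) + 518400/152881*(+1) = -36 (each basis 2-blade squares to minus the product of its generators' squares); cross terms between blades sharing an index anticommute and cancel. So B^2 = -36.
B^2 = -36 — circular case — the even/odd split gives cos and sin: l = 6, alpha*l = -2*pi/3, so exp(alpha B) = cos(-2*pi/3) + (sin(-2*pi/3)/6)*B = -1/2 + (-sqrt(3)/12)*B.
Answer: -1/2 + 409*sqrt(3)/782*e1 e2 - 60*sqrt(3)/391*e2 e3


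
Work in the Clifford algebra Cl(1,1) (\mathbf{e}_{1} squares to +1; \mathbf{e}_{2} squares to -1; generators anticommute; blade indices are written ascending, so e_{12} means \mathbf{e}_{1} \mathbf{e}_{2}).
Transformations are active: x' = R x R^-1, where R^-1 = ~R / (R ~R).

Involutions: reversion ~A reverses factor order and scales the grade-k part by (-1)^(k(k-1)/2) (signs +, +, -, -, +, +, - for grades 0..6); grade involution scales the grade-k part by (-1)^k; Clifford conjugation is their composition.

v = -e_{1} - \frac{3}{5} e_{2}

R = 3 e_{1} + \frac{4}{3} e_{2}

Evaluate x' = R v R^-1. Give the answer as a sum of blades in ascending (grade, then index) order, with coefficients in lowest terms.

~R = 3 e_{1} + \frac{4}{3} e_{2}, and R ~R = \frac{65}{9}, so R^-1 = ~R / (\frac{65}{9}).
R v = -\frac{11}{5} - \frac{7}{15} e_{12}
Answer: -\frac{269}{325} e_{1} - \frac{69}{325} e_{2}


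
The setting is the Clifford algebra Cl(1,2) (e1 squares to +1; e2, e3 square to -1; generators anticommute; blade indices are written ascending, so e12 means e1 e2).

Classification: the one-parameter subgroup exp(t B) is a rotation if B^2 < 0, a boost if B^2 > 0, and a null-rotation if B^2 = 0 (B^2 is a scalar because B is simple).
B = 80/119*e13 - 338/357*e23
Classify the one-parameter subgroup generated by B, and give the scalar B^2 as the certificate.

B^2 term by term: the squares give (80/119)^2*(e13)^2 + (-338/357)^2*(e23)^2 = 6400/14161*(+1) + 114244/127449*(-1) = -4/9 (each basis 2-blade squares to minus the product of its generators' squares); cross terms between blades sharing an index anticommute and cancel. So B^2 = -4/9.
Answer: rotation, certificate B^2 = -4/9. Because -4/9 is invariant under every versor sandwich, the classification follows from its sign alone.


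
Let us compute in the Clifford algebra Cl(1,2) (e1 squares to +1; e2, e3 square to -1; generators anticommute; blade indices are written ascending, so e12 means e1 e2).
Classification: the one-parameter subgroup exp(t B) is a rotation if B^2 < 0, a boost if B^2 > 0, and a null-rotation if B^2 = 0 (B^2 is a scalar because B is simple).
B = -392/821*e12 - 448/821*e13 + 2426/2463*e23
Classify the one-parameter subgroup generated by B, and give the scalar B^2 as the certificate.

B^2 term by term: the squares give (-392/821)^2*(e12)^2 + (-448/821)^2*(e13)^2 + (2426/2463)^2*(e23)^2 = 153664/674041*(+1) + 200704/674041*(+1) + 5885476/6066369*(-1) = -4/9 (each basis 2-blade squares to minus the product of its generators' squares); cross terms between blades sharing an index anticommute and cancel. So B^2 = -4/9.
Answer: rotation, certificate B^2 = -4/9. Note: conjugating B changes its blade decomposition but never the scalar B^2 = -4/9, whose sign settles the classification.


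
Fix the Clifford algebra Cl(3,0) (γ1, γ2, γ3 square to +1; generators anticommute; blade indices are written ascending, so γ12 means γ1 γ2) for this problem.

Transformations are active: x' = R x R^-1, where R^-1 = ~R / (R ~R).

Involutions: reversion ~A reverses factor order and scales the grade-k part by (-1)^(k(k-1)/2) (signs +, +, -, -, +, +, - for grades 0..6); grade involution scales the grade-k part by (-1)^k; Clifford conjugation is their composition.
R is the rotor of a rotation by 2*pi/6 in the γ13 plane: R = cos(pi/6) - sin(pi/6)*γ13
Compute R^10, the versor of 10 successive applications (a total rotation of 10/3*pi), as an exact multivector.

Because a rotor carries half the rotation angle, composing 10 copies of this γ13-plane rotor multiplies the phase: 10*(pi/6) = 5*pi/3, hence R^10 = cos(5*pi/3) - sin(5*pi/3)*γ13.
cos(5*pi/3) = 1/2 and sin(5*pi/3) = -sqrt(3)/2, so R^10 = 1/2 + sqrt(3)/2*γ13. The net rotation is 4/3*pi (after discarding 1 full turn, each of which contributes a factor -1 to the rotor); the rotor keeps the half-angle phase exactly.
Answer: 1/2 + sqrt(3)/2*γ13


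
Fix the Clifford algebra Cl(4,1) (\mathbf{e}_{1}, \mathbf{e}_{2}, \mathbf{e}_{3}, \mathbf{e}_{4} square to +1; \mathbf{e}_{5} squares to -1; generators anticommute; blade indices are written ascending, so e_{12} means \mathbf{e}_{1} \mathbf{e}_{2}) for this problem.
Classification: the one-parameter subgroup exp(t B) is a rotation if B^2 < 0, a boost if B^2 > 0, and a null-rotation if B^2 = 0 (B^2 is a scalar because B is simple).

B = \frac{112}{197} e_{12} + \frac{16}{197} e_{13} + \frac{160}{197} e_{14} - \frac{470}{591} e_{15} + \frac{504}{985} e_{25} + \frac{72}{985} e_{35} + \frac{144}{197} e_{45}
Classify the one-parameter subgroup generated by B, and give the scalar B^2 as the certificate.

B^2 term by term: the squares give (\frac{112}{197})^2*(e_{12})^2 + (\frac{16}{197})^2*(e_{13})^2 + (\frac{160}{197})^2*(e_{14})^2 + (-\frac{470}{591})^2*(e_{15})^2 + (\frac{504}{985})^2*(e_{25})^2 + (\frac{72}{985})^2*(e_{35})^2 + (\frac{144}{197})^2*(e_{45})^2 = \frac{12544}{38809}*(-1) + \frac{256}{38809}*(-1) + \frac{25600}{38809}*(-1) + \frac{220900}{349281}*(+1) + \frac{254016}{970225}*(+1) + \frac{5184}{970225}*(+1) + \frac{20736}{38809}*(+1) = \frac{4}{9} (each basis 2-blade squares to minus the product of its generators' squares); cross terms between blades sharing an index anticommute and cancel; the commuting (index-disjoint) pairs give grade-4 terms 2*c*c'*(blade product), which cancel blade by blade — e_{1235}: \frac{16128}{194045} - \frac{16128}{194045} = 0; e_{1245}: \frac{32256}{38809} - \frac{32256}{38809} = 0; e_{1345}: \frac{4608}{38809} - \frac{4608}{38809} = 0 — confirming B is simple. So B^2 = \frac{4}{9}.
Answer: boost, certificate B^2 = \frac{4}{9}. Because \frac{4}{9} is invariant under every versor sandwich, the classification follows from its sign alone.


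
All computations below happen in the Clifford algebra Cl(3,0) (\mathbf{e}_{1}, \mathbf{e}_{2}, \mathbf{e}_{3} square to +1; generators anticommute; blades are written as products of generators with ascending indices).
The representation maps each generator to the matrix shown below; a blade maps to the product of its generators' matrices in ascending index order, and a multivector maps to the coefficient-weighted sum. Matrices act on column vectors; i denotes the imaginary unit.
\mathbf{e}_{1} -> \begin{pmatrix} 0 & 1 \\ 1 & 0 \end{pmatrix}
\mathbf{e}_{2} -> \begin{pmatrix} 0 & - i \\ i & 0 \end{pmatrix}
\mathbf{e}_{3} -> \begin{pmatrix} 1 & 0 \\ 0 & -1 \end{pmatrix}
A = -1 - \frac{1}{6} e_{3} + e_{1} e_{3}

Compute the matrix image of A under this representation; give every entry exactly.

Bivector images (products of the table entries): rho(e_{1} e_{3}) = rho(\mathbf{e}_{1})rho(\mathbf{e}_{3}) = \begin{pmatrix} 0 & -1 \\ 1 & 0 \end{pmatrix}.
M = (-1)*1 + (-\frac{1}{6})*rho(e_{3}) + (1)*rho(e_{1} e_{3}), summed entrywise (1 is the identity matrix):
Answer: \begin{pmatrix} - \frac{7}{6} & -1 \\ 1 & - \frac{5}{6} \end{pmatrix}
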